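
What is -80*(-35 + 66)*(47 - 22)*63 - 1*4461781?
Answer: -8367781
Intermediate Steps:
-80*(-35 + 66)*(47 - 22)*63 - 1*4461781 = -2480*25*63 - 4461781 = -80*775*63 - 4461781 = -62000*63 - 4461781 = -3906000 - 4461781 = -8367781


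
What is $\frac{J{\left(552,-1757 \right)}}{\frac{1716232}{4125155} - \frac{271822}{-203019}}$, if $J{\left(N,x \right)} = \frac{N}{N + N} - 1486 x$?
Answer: $\frac{4373182540314415725}{2939471173636} \approx 1.4877 \cdot 10^{6}$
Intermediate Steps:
$J{\left(N,x \right)} = \frac{1}{2} - 1486 x$ ($J{\left(N,x \right)} = \frac{N}{2 N} - 1486 x = \frac{1}{2 N} N - 1486 x = \frac{1}{2} - 1486 x$)
$\frac{J{\left(552,-1757 \right)}}{\frac{1716232}{4125155} - \frac{271822}{-203019}} = \frac{\frac{1}{2} - -2610902}{\frac{1716232}{4125155} - \frac{271822}{-203019}} = \frac{\frac{1}{2} + 2610902}{1716232 \cdot \frac{1}{4125155} - - \frac{271822}{203019}} = \frac{5221805}{2 \left(\frac{1716232}{4125155} + \frac{271822}{203019}\right)} = \frac{5221805}{2 \cdot \frac{1469735586818}{837484842945}} = \frac{5221805}{2} \cdot \frac{837484842945}{1469735586818} = \frac{4373182540314415725}{2939471173636}$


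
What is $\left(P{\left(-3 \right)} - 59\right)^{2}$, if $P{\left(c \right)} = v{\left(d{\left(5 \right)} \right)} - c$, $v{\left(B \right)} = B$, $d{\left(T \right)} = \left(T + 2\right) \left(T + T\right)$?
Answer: $196$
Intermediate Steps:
$d{\left(T \right)} = 2 T \left(2 + T\right)$ ($d{\left(T \right)} = \left(2 + T\right) 2 T = 2 T \left(2 + T\right)$)
$P{\left(c \right)} = 70 - c$ ($P{\left(c \right)} = 2 \cdot 5 \left(2 + 5\right) - c = 2 \cdot 5 \cdot 7 - c = 70 - c$)
$\left(P{\left(-3 \right)} - 59\right)^{2} = \left(\left(70 - -3\right) - 59\right)^{2} = \left(\left(70 + 3\right) - 59\right)^{2} = \left(73 - 59\right)^{2} = 14^{2} = 196$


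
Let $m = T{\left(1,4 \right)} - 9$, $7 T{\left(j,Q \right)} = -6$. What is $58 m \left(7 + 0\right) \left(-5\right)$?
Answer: $20010$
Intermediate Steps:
$T{\left(j,Q \right)} = - \frac{6}{7}$ ($T{\left(j,Q \right)} = \frac{1}{7} \left(-6\right) = - \frac{6}{7}$)
$m = - \frac{69}{7}$ ($m = - \frac{6}{7} - 9 = - \frac{69}{7} \approx -9.8571$)
$58 m \left(7 + 0\right) \left(-5\right) = 58 \left(- \frac{69}{7}\right) \left(7 + 0\right) \left(-5\right) = - \frac{4002 \cdot 7 \left(-5\right)}{7} = \left(- \frac{4002}{7}\right) \left(-35\right) = 20010$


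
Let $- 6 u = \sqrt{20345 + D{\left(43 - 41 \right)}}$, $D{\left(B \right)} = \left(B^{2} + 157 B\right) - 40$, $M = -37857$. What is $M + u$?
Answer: $-37857 - \frac{\sqrt{20623}}{6} \approx -37881.0$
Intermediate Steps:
$D{\left(B \right)} = -40 + B^{2} + 157 B$
$u = - \frac{\sqrt{20623}}{6}$ ($u = - \frac{\sqrt{20345 + \left(-40 + \left(43 - 41\right)^{2} + 157 \left(43 - 41\right)\right)}}{6} = - \frac{\sqrt{20345 + \left(-40 + 2^{2} + 157 \cdot 2\right)}}{6} = - \frac{\sqrt{20345 + \left(-40 + 4 + 314\right)}}{6} = - \frac{\sqrt{20345 + 278}}{6} = - \frac{\sqrt{20623}}{6} \approx -23.935$)
$M + u = -37857 - \frac{\sqrt{20623}}{6}$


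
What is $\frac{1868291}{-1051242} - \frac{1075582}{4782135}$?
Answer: $- \frac{3355038918043}{1675727053890} \approx -2.0021$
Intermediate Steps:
$\frac{1868291}{-1051242} - \frac{1075582}{4782135} = 1868291 \left(- \frac{1}{1051242}\right) - \frac{1075582}{4782135} = - \frac{1868291}{1051242} - \frac{1075582}{4782135} = - \frac{3355038918043}{1675727053890}$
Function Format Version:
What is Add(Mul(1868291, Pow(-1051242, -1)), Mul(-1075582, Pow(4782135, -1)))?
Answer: Rational(-3355038918043, 1675727053890) ≈ -2.0021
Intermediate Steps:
Add(Mul(1868291, Pow(-1051242, -1)), Mul(-1075582, Pow(4782135, -1))) = Add(Mul(1868291, Rational(-1, 1051242)), Mul(-1075582, Rational(1, 4782135))) = Add(Rational(-1868291, 1051242), Rational(-1075582, 4782135)) = Rational(-3355038918043, 1675727053890)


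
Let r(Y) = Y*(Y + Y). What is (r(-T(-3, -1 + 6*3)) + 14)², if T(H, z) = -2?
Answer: 484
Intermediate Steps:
r(Y) = 2*Y² (r(Y) = Y*(2*Y) = 2*Y²)
(r(-T(-3, -1 + 6*3)) + 14)² = (2*(-1*(-2))² + 14)² = (2*2² + 14)² = (2*4 + 14)² = (8 + 14)² = 22² = 484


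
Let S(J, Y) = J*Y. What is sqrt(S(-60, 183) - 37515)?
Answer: I*sqrt(48495) ≈ 220.22*I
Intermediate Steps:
sqrt(S(-60, 183) - 37515) = sqrt(-60*183 - 37515) = sqrt(-10980 - 37515) = sqrt(-48495) = I*sqrt(48495)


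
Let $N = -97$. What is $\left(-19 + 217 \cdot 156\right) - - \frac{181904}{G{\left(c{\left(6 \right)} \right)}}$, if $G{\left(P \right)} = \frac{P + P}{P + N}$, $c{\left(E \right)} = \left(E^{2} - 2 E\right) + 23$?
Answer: $- \frac{2957449}{47} \approx -62924.0$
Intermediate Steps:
$c{\left(E \right)} = 23 + E^{2} - 2 E$
$G{\left(P \right)} = \frac{2 P}{-97 + P}$ ($G{\left(P \right)} = \frac{P + P}{P - 97} = \frac{2 P}{-97 + P}$)
$\left(-19 + 217 \cdot 156\right) - - \frac{181904}{G{\left(c{\left(6 \right)} \right)}} = \left(-19 + 217 \cdot 156\right) - - \frac{181904}{2 \left(23 + 6^{2} - 12\right) \frac{1}{-97 + \left(23 + 6^{2} - 12\right)}} = \left(-19 + 33852\right) - - \frac{181904}{2 \left(23 + 36 - 12\right) \frac{1}{-97 + \left(23 + 36 - 12\right)}} = 33833 - - \frac{181904}{2 \cdot 47 \frac{1}{-97 + 47}} = 33833 - - \frac{181904}{2 \cdot 47 \frac{1}{-50}} = 33833 - - \frac{181904}{2 \cdot 47 \left(- \frac{1}{50}\right)} = 33833 - - \frac{181904}{- \frac{47}{25}} = 33833 - \left(-181904\right) \left(- \frac{25}{47}\right) = 33833 - \frac{4547600}{47} = - \frac{2957449}{47}$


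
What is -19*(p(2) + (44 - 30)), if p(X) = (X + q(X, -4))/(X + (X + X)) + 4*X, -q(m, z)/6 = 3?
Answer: -1102/3 ≈ -367.33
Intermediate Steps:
q(m, z) = -18 (q(m, z) = -6*3 = -18)
p(X) = 4*X + (-18 + X)/(3*X) (p(X) = (X - 18)/(X + (X + X)) + 4*X = (-18 + X)/(X + 2*X) + 4*X = (-18 + X)/((3*X)) + 4*X = (-18 + X)*(1/(3*X)) + 4*X = (-18 + X)/(3*X) + 4*X = 4*X + (-18 + X)/(3*X))
-19*(p(2) + (44 - 30)) = -19*((⅓ - 6/2 + 4*2) + (44 - 30)) = -19*((⅓ - 6*½ + 8) + 14) = -19*((⅓ - 3 + 8) + 14) = -19*(16/3 + 14) = -19*58/3 = -1102/3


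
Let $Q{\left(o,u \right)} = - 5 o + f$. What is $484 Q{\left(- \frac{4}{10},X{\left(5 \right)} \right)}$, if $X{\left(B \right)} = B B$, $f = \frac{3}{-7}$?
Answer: $\frac{5324}{7} \approx 760.57$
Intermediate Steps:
$f = - \frac{3}{7}$ ($f = 3 \left(- \frac{1}{7}\right) = - \frac{3}{7} \approx -0.42857$)
$X{\left(B \right)} = B^{2}$
$Q{\left(o,u \right)} = - \frac{3}{7} - 5 o$ ($Q{\left(o,u \right)} = - 5 o - \frac{3}{7} = - \frac{3}{7} - 5 o$)
$484 Q{\left(- \frac{4}{10},X{\left(5 \right)} \right)} = 484 \left(- \frac{3}{7} - 5 \left(- \frac{4}{10}\right)\right) = 484 \left(- \frac{3}{7} - 5 \left(\left(-4\right) \frac{1}{10}\right)\right) = 484 \left(- \frac{3}{7} - -2\right) = 484 \left(- \frac{3}{7} + 2\right) = 484 \cdot \frac{11}{7} = \frac{5324}{7}$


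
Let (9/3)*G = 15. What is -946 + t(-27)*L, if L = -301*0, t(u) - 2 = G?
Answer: -946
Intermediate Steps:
G = 5 (G = (1/3)*15 = 5)
t(u) = 7 (t(u) = 2 + 5 = 7)
L = 0
-946 + t(-27)*L = -946 + 7*0 = -946 + 0 = -946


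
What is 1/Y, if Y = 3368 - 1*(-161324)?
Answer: 1/164692 ≈ 6.0719e-6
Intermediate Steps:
Y = 164692 (Y = 3368 + 161324 = 164692)
1/Y = 1/164692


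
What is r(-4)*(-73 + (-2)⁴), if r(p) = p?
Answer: 228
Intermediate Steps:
r(-4)*(-73 + (-2)⁴) = -4*(-73 + (-2)⁴) = -4*(-73 + 16) = -4*(-57) = 228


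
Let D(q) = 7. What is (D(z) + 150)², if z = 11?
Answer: 24649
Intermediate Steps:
(D(z) + 150)² = (7 + 150)² = 157² = 24649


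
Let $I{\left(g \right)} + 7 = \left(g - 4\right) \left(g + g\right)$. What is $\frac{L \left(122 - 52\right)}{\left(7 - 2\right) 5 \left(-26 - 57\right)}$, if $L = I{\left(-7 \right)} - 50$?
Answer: $- \frac{1358}{415} \approx -3.2723$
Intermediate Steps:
$I{\left(g \right)} = -7 + 2 g \left(-4 + g\right)$ ($I{\left(g \right)} = -7 + \left(g - 4\right) \left(g + g\right) = -7 + \left(-4 + g\right) 2 g = -7 + 2 g \left(-4 + g\right)$)
$L = 97$ ($L = \left(-7 - -56 + 2 \left(-7\right)^{2}\right) - 50 = \left(-7 + 56 + 2 \cdot 49\right) - 50 = \left(-7 + 56 + 98\right) - 50 = 147 - 50 = 97$)
$\frac{L \left(122 - 52\right)}{\left(7 - 2\right) 5 \left(-26 - 57\right)} = \frac{97 \left(122 - 52\right)}{\left(7 - 2\right) 5 \left(-26 - 57\right)} = \frac{97 \cdot 70}{5 \cdot 5 \left(-83\right)} = \frac{6790}{25 \left(-83\right)} = \frac{6790}{-2075} = 6790 \left(- \frac{1}{2075}\right) = - \frac{1358}{415}$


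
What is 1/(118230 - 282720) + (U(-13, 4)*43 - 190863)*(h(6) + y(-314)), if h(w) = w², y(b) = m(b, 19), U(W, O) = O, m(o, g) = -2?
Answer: -1066469928061/164490 ≈ -6.4835e+6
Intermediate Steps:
y(b) = -2
1/(118230 - 282720) + (U(-13, 4)*43 - 190863)*(h(6) + y(-314)) = 1/(118230 - 282720) + (4*43 - 190863)*(6² - 2) = 1/(-164490) + (172 - 190863)*(36 - 2) = -1/164490 - 190691*34 = -1/164490 - 6483494 = -1066469928061/164490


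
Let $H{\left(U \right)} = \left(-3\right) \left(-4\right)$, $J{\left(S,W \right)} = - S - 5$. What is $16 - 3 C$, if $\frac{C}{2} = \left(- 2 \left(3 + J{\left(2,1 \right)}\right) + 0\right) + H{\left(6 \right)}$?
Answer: $-104$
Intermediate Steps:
$J{\left(S,W \right)} = -5 - S$
$H{\left(U \right)} = 12$
$C = 40$ ($C = 2 \left(\left(- 2 \left(3 - 7\right) + 0\right) + 12\right) = 2 \left(\left(\left(-2\right) \left(-4\right) + 0\right) + 12\right) = 2 \left(\left(8 + 0\right) + 12\right) = 2 \left(8 + 12\right) = 2 \cdot 20 = 40$)
$16 - 3 C = 16 - 120 = -104$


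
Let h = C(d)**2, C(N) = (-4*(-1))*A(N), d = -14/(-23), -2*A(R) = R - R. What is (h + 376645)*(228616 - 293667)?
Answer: -24501133895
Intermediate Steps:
A(R) = 0 (A(R) = -(R - R)/2 = -1/2*0 = 0)
d = 14/23 (d = -14*(-1/23) = 14/23 ≈ 0.60870)
C(N) = 0 (C(N) = -4*(-1)*0 = 4*0 = 0)
h = 0 (h = 0**2 = 0)
(h + 376645)*(228616 - 293667) = (0 + 376645)*(228616 - 293667) = 376645*(-65051) = -24501133895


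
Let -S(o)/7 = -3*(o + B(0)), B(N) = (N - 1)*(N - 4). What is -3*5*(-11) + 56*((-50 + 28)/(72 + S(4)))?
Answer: 2398/15 ≈ 159.87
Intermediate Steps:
B(N) = (-1 + N)*(-4 + N)
S(o) = 84 + 21*o (S(o) = -(-21)*(o + (4 + 0² - 5*0)) = -(-21)*(o + (4 + 0 + 0)) = -(-21)*(o + 4) = -(-21)*(4 + o) = -7*(-12 - 3*o) = 84 + 21*o)
-3*5*(-11) + 56*((-50 + 28)/(72 + S(4))) = -3*5*(-11) + 56*((-50 + 28)/(72 + (84 + 21*4))) = -15*(-11) + 56*(-22/(72 + (84 + 84))) = 165 + 56*(-22/(72 + 168)) = 165 + 56*(-22/240) = 165 + 56*(-22*1/240) = 165 + 56*(-11/120) = 165 - 77/15 = 2398/15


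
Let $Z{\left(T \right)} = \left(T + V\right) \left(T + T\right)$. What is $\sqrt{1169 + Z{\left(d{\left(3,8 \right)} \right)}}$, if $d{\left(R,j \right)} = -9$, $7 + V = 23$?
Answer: $\sqrt{1043} \approx 32.296$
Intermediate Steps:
$V = 16$ ($V = -7 + 23 = 16$)
$Z{\left(T \right)} = 2 T \left(16 + T\right)$ ($Z{\left(T \right)} = \left(T + 16\right) \left(T + T\right) = \left(16 + T\right) 2 T = 2 T \left(16 + T\right)$)
$\sqrt{1169 + Z{\left(d{\left(3,8 \right)} \right)}} = \sqrt{1169 + 2 \left(-9\right) \left(16 - 9\right)} = \sqrt{1169 + 2 \left(-9\right) 7} = \sqrt{1169 - 126} = \sqrt{1043}$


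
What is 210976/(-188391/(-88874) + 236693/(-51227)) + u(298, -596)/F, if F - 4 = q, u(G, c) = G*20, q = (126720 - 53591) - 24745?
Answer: -11619401290990563206/137726134448725 ≈ -84366.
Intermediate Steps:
q = 48384 (q = 73129 - 24745 = 48384)
u(G, c) = 20*G
F = 48388 (F = 4 + 48384 = 48388)
210976/(-188391/(-88874) + 236693/(-51227)) + u(298, -596)/F = 210976/(-188391/(-88874) + 236693/(-51227)) + (20*298)/48388 = 210976/(-188391*(-1/88874) + 236693*(-1/51227)) + 5960*(1/48388) = 210976/(188391/88874 - 236693/51227) + 1490/12097 = 210976/(-11385147925/4552748398) + 1490/12097 = 210976*(-4552748398/11385147925) + 1490/12097 = -960520646016448/11385147925 + 1490/12097 = -11619401290990563206/137726134448725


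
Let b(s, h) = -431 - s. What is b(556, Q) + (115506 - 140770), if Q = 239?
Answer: -26251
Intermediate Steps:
b(556, Q) + (115506 - 140770) = (-431 - 1*556) + (115506 - 140770) = (-431 - 556) - 25264 = -987 - 25264 = -26251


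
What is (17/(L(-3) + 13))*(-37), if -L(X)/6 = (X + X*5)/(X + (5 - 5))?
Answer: 629/23 ≈ 27.348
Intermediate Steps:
L(X) = -36 (L(X) = -6*(X + X*5)/(X + (5 - 5)) = -6*(X + 5*X)/(X + 0) = -6*6*X/X = -6*6 = -36)
(17/(L(-3) + 13))*(-37) = (17/(-36 + 13))*(-37) = (17/(-23))*(-37) = (17*(-1/23))*(-37) = -17/23*(-37) = 629/23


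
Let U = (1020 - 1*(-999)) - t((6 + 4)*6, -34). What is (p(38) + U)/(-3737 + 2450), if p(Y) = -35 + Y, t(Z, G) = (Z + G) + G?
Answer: -2030/1287 ≈ -1.5773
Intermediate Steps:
t(Z, G) = Z + 2*G (t(Z, G) = (G + Z) + G = Z + 2*G)
U = 2027 (U = (1020 - 1*(-999)) - ((6 + 4)*6 + 2*(-34)) = (1020 + 999) - (10*6 - 68) = 2019 - (60 - 68) = 2019 - 1*(-8) = 2019 + 8 = 2027)
(p(38) + U)/(-3737 + 2450) = ((-35 + 38) + 2027)/(-3737 + 2450) = (3 + 2027)/(-1287) = 2030*(-1/1287) = -2030/1287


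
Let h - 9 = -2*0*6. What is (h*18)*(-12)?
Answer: -1944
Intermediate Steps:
h = 9 (h = 9 - 2*0*6 = 9 + 0*6 = 9 + 0 = 9)
(h*18)*(-12) = (9*18)*(-12) = 162*(-12) = -1944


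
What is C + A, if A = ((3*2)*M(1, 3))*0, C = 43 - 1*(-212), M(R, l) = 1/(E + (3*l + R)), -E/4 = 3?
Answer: 255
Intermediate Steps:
E = -12 (E = -4*3 = -12)
M(R, l) = 1/(-12 + R + 3*l) (M(R, l) = 1/(-12 + (3*l + R)) = 1/(-12 + (R + 3*l)) = 1/(-12 + R + 3*l))
C = 255 (C = 43 + 212 = 255)
A = 0 (A = ((3*2)/(-12 + 1 + 3*3))*0 = (6/(-12 + 1 + 9))*0 = (6/(-2))*0 = (6*(-½))*0 = -3*0 = 0)
C + A = 255 + 0 = 255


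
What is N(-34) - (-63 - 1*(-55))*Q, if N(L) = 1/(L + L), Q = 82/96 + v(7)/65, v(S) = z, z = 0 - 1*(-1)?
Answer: 92047/13260 ≈ 6.9417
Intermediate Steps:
z = 1 (z = 0 + 1 = 1)
v(S) = 1
Q = 2713/3120 (Q = 82/96 + 1/65 = 82*(1/96) + 1*(1/65) = 41/48 + 1/65 = 2713/3120 ≈ 0.86955)
N(L) = 1/(2*L)
N(-34) - (-63 - 1*(-55))*Q = (½)/(-34) - (-63 - 1*(-55))*2713/3120 = (½)*(-1/34) - (-63 + 55)*2713/3120 = -1/68 - (-8)*2713/3120 = -1/68 - 1*(-2713/390) = -1/68 + 2713/390 = 92047/13260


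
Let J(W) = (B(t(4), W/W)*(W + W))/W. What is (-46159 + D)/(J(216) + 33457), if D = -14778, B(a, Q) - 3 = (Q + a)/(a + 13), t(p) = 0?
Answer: -792181/435021 ≈ -1.8210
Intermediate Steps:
B(a, Q) = 3 + (Q + a)/(13 + a) (B(a, Q) = 3 + (Q + a)/(a + 13) = 3 + (Q + a)/(13 + a))
J(W) = 80/13 (J(W) = (((39 + W/W + 4*0)/(13 + 0))*(W + W))/W = (((39 + 1 + 0)/13)*(2*W))/W = (((1/13)*40)*(2*W))/W = (40*(2*W)/13)/W = (80*W/13)/W = 80/13)
(-46159 + D)/(J(216) + 33457) = (-46159 - 14778)/(80/13 + 33457) = -60937/435021/13 = -60937*13/435021 = -792181/435021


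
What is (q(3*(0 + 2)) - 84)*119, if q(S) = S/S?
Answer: -9877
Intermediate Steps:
q(S) = 1
(q(3*(0 + 2)) - 84)*119 = (1 - 84)*119 = -83*119 = -9877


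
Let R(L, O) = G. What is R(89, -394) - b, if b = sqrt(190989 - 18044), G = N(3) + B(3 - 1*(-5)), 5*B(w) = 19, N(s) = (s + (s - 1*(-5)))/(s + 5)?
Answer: 207/40 - sqrt(172945) ≈ -410.69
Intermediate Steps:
N(s) = (5 + 2*s)/(5 + s) (N(s) = (s + (s + 5))/(5 + s) = (s + (5 + s))/(5 + s) = (5 + 2*s)/(5 + s))
B(w) = 19/5 (B(w) = (1/5)*19 = 19/5)
G = 207/40 (G = (5 + 2*3)/(5 + 3) + 19/5 = (5 + 6)/8 + 19/5 = (1/8)*11 + 19/5 = 11/8 + 19/5 = 207/40 ≈ 5.1750)
R(L, O) = 207/40
b = sqrt(172945) ≈ 415.87
R(89, -394) - b = 207/40 - sqrt(172945)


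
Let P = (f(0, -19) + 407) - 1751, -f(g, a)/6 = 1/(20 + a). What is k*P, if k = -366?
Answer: 494100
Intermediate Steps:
f(g, a) = -6/(20 + a)
P = -1350 (P = (-6/(20 - 19) + 407) - 1751 = (-6/1 + 407) - 1751 = (-6*1 + 407) - 1751 = (-6 + 407) - 1751 = 401 - 1751 = -1350)
k*P = -366*(-1350) = 494100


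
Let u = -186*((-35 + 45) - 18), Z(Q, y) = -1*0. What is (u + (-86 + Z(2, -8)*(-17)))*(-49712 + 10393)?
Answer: -55125238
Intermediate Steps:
Z(Q, y) = 0
u = 1488 (u = -186*(10 - 18) = -186*(-8) = 1488)
(u + (-86 + Z(2, -8)*(-17)))*(-49712 + 10393) = (1488 + (-86 + 0*(-17)))*(-49712 + 10393) = (1488 + (-86 + 0))*(-39319) = (1488 - 86)*(-39319) = 1402*(-39319) = -55125238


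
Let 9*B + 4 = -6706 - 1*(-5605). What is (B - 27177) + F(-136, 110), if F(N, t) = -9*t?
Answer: -254608/9 ≈ -28290.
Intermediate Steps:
B = -1105/9 (B = -4/9 + (-6706 - 1*(-5605))/9 = -4/9 + (-6706 + 5605)/9 = -4/9 + (1/9)*(-1101) = -4/9 - 367/3 = -1105/9 ≈ -122.78)
(B - 27177) + F(-136, 110) = (-1105/9 - 27177) - 9*110 = -245698/9 - 990 = -254608/9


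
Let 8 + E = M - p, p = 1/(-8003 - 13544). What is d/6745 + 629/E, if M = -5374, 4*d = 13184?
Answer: 290808371153/782190352985 ≈ 0.37179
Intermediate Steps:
d = 3296 (d = (¼)*13184 = 3296)
p = -1/21547 (p = 1/(-21547) = -1/21547 ≈ -4.6410e-5)
E = -115965953/21547 (E = -8 + (-5374 - 1*(-1/21547)) = -8 + (-5374 + 1/21547) = -8 - 115793577/21547 = -115965953/21547 ≈ -5382.0)
d/6745 + 629/E = 3296/6745 + 629/(-115965953/21547) = 3296*(1/6745) + 629*(-21547/115965953) = 3296/6745 - 13553063/115965953 = 290808371153/782190352985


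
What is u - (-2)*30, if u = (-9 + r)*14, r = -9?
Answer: -192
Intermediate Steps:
u = -252 (u = (-9 - 9)*14 = -18*14 = -252)
u - (-2)*30 = -252 - (-2)*30 = -252 - 1*(-60) = -252 + 60 = -192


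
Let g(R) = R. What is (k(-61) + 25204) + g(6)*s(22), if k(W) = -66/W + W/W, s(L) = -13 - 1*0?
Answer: 1532813/61 ≈ 25128.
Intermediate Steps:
s(L) = -13 (s(L) = -13 + 0 = -13)
k(W) = 1 - 66/W (k(W) = -66/W + 1 = 1 - 66/W)
(k(-61) + 25204) + g(6)*s(22) = ((-66 - 61)/(-61) + 25204) + 6*(-13) = (-1/61*(-127) + 25204) - 78 = (127/61 + 25204) - 78 = 1537571/61 - 78 = 1532813/61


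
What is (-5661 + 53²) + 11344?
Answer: 8492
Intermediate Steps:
(-5661 + 53²) + 11344 = (-5661 + 2809) + 11344 = -2852 + 11344 = 8492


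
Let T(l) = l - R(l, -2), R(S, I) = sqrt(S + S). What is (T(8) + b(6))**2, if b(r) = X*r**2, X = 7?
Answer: 65536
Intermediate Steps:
R(S, I) = sqrt(2)*sqrt(S) (R(S, I) = sqrt(2*S) = sqrt(2)*sqrt(S))
T(l) = l - sqrt(2)*sqrt(l)
b(r) = 7*r**2
(T(8) + b(6))**2 = ((8 - sqrt(2)*sqrt(8)) + 7*6**2)**2 = ((8 - sqrt(2)*2*sqrt(2)) + 7*36)**2 = ((8 - 4) + 252)**2 = (4 + 252)**2 = 256**2 = 65536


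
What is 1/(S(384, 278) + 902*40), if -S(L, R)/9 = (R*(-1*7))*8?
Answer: 1/176192 ≈ 5.6756e-6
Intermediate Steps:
S(L, R) = 504*R (S(L, R) = -9*R*(-1*7)*8 = -9*R*(-7)*8 = -9*(-7*R)*8 = -(-504)*R = 504*R)
1/(S(384, 278) + 902*40) = 1/(504*278 + 902*40) = 1/(140112 + 36080) = 1/176192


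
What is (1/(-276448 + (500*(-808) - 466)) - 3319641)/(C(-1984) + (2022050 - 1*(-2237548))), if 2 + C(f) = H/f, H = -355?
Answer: -2242306911620000/2877215323200283 ≈ -0.77933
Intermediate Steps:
C(f) = -2 - 355/f
(1/(-276448 + (500*(-808) - 466)) - 3319641)/(C(-1984) + (2022050 - 1*(-2237548))) = (1/(-276448 + (500*(-808) - 466)) - 3319641)/((-2 - 355/(-1984)) + (2022050 - 1*(-2237548))) = (1/(-276448 + (-404000 - 466)) - 3319641)/((-2 - 355*(-1/1984)) + (2022050 + 2237548)) = (1/(-276448 - 404466) - 3319641)/((-2 + 355/1984) + 4259598) = (1/(-680914) - 3319641)/(-3613/1984 + 4259598) = (-1/680914 - 3319641)/(8451038819/1984) = -2260390031875/680914*1984/8451038819 = -2242306911620000/2877215323200283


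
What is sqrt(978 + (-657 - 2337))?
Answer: 12*I*sqrt(14) ≈ 44.9*I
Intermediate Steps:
sqrt(978 + (-657 - 2337)) = sqrt(978 - 2994) = sqrt(-2016) = 12*I*sqrt(14)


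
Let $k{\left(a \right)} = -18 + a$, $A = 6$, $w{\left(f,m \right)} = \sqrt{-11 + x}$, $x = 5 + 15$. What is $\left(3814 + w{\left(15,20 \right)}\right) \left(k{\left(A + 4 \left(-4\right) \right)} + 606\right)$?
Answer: $2206226$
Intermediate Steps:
$x = 20$
$w{\left(f,m \right)} = 3$ ($w{\left(f,m \right)} = \sqrt{-11 + 20} = \sqrt{9} = 3$)
$\left(3814 + w{\left(15,20 \right)}\right) \left(k{\left(A + 4 \left(-4\right) \right)} + 606\right) = \left(3814 + 3\right) \left(\left(-18 + \left(6 + 4 \left(-4\right)\right)\right) + 606\right) = 3817 \left(\left(-18 + \left(6 - 16\right)\right) + 606\right) = 3817 \left(\left(-18 - 10\right) + 606\right) = 3817 \left(-28 + 606\right) = 3817 \cdot 578 = 2206226$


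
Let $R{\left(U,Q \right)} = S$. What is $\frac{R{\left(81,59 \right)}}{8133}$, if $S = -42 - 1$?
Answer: $- \frac{43}{8133} \approx -0.0052871$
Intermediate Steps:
$S = -43$ ($S = -42 - 1 = -43$)
$R{\left(U,Q \right)} = -43$
$\frac{R{\left(81,59 \right)}}{8133} = - \frac{43}{8133}$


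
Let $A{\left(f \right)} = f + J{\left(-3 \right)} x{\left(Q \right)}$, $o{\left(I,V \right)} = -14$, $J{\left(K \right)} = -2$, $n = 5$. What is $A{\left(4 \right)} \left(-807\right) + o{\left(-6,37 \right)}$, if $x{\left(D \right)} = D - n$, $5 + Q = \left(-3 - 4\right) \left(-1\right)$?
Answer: $-8084$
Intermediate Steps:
$Q = 2$ ($Q = -5 + \left(-3 - 4\right) \left(-1\right) = -5 - -7 = -5 + 7 = 2$)
$x{\left(D \right)} = -5 + D$ ($x{\left(D \right)} = D - 5 = -5 + D$)
$A{\left(f \right)} = 6 + f$ ($A{\left(f \right)} = f - 2 \left(-5 + 2\right) = f - -6 = f + 6 = 6 + f$)
$A{\left(4 \right)} \left(-807\right) + o{\left(-6,37 \right)} = \left(6 + 4\right) \left(-807\right) - 14 = 10 \left(-807\right) - 14 = -8070 - 14 = -8084$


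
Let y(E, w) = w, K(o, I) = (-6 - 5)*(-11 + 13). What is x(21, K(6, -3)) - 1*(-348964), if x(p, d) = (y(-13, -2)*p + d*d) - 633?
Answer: 348773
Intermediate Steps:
K(o, I) = -22 (K(o, I) = -11*2 = -22)
x(p, d) = -633 + d**2 - 2*p (x(p, d) = (-2*p + d*d) - 633 = (-2*p + d**2) - 633 = (d**2 - 2*p) - 633 = -633 + d**2 - 2*p)
x(21, K(6, -3)) - 1*(-348964) = (-633 + (-22)**2 - 2*21) - 1*(-348964) = (-633 + 484 - 42) + 348964 = -191 + 348964 = 348773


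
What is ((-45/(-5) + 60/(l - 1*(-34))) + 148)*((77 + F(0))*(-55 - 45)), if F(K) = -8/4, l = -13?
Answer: -8392500/7 ≈ -1.1989e+6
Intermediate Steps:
F(K) = -2 (F(K) = -8*1/4 = -2)
((-45/(-5) + 60/(l - 1*(-34))) + 148)*((77 + F(0))*(-55 - 45)) = ((-45/(-5) + 60/(-13 - 1*(-34))) + 148)*((77 - 2)*(-55 - 45)) = ((-45*(-1/5) + 60/(-13 + 34)) + 148)*(75*(-100)) = ((9 + 60/21) + 148)*(-7500) = ((9 + 60*(1/21)) + 148)*(-7500) = ((9 + 20/7) + 148)*(-7500) = (83/7 + 148)*(-7500) = (1119/7)*(-7500) = -8392500/7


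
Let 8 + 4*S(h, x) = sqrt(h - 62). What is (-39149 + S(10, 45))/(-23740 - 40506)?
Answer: 5593/9178 - I*sqrt(13)/128492 ≈ 0.60939 - 2.8061e-5*I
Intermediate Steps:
S(h, x) = -2 + sqrt(-62 + h)/4 (S(h, x) = -2 + sqrt(h - 62)/4 = -2 + sqrt(-62 + h)/4)
(-39149 + S(10, 45))/(-23740 - 40506) = (-39149 + (-2 + sqrt(-62 + 10)/4))/(-23740 - 40506) = (-39149 + (-2 + sqrt(-52)/4))/(-64246) = (-39149 + (-2 + (2*I*sqrt(13))/4))*(-1/64246) = (-39149 + (-2 + I*sqrt(13)/2))*(-1/64246) = (-39151 + I*sqrt(13)/2)*(-1/64246) = 5593/9178 - I*sqrt(13)/128492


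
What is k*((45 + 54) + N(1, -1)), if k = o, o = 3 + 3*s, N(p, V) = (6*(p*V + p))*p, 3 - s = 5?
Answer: -297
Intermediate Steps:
s = -2 (s = 3 - 1*5 = 3 - 5 = -2)
N(p, V) = p*(6*p + 6*V*p) (N(p, V) = (6*(V*p + p))*p = (6*(p + V*p))*p = (6*p + 6*V*p)*p = p*(6*p + 6*V*p))
o = -3 (o = 3 + 3*(-2) = 3 - 6 = -3)
k = -3
k*((45 + 54) + N(1, -1)) = -3*((45 + 54) + 6*1**2*(1 - 1)) = -3*(99 + 6*1*0) = -3*(99 + 0) = -3*99 = -297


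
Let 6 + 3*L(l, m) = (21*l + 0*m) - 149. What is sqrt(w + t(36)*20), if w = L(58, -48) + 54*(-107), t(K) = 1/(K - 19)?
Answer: I*sqrt(14103897)/51 ≈ 73.638*I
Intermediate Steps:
L(l, m) = -155/3 + 7*l (L(l, m) = -2 + ((21*l + 0*m) - 149)/3 = -2 + ((21*l + 0) - 149)/3 = -2 + (21*l - 149)/3 = -2 + (-149 + 21*l)/3 = -2 + (-149/3 + 7*l) = -155/3 + 7*l)
t(K) = 1/(-19 + K)
w = -16271/3 (w = (-155/3 + 7*58) + 54*(-107) = (-155/3 + 406) - 5778 = 1063/3 - 5778 = -16271/3 ≈ -5423.7)
sqrt(w + t(36)*20) = sqrt(-16271/3 + 20/(-19 + 36)) = sqrt(-16271/3 + 20/17) = sqrt(-276547/51) = I*sqrt(14103897)/51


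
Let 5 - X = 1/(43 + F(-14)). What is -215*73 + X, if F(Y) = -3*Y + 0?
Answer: -1333651/85 ≈ -15690.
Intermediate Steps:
F(Y) = -3*Y
X = 424/85 (X = 5 - 1/(43 - 3*(-14)) = 5 - 1/(43 + 42) = 5 - 1/85 = 424/85 ≈ 4.9882)
-215*73 + X = -215*73 + 424/85 = -15695 + 424/85 = -1333651/85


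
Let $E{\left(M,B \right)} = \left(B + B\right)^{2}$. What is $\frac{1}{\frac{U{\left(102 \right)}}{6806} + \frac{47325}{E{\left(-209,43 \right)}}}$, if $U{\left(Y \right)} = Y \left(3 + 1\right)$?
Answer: $\frac{25168588}{162555759} \approx 0.15483$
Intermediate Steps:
$E{\left(M,B \right)} = 4 B^{2}$ ($E{\left(M,B \right)} = \left(2 B\right)^{2} = 4 B^{2}$)
$U{\left(Y \right)} = 4 Y$ ($U{\left(Y \right)} = Y 4 = 4 Y$)
$\frac{1}{\frac{U{\left(102 \right)}}{6806} + \frac{47325}{E{\left(-209,43 \right)}}} = \frac{1}{\frac{4 \cdot 102}{6806} + \frac{47325}{4 \cdot 43^{2}}} = \frac{1}{408 \cdot \frac{1}{6806} + \frac{47325}{4 \cdot 1849}} = \frac{1}{\frac{204}{3403} + \frac{47325}{7396}} = \frac{1}{\frac{162555759}{25168588}} = \frac{25168588}{162555759}$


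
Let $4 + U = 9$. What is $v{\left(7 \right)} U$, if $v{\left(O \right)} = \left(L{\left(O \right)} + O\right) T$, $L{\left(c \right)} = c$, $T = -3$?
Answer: $-210$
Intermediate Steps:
$U = 5$ ($U = -4 + 9 = 5$)
$v{\left(O \right)} = - 6 O$ ($v{\left(O \right)} = \left(O + O\right) \left(-3\right) = 2 O \left(-3\right) = - 6 O$)
$v{\left(7 \right)} U = \left(-6\right) 7 \cdot 5 = \left(-42\right) 5 = -210$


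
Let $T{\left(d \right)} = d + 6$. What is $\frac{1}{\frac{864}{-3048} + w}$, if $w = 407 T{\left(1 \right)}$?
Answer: $\frac{127}{361787} \approx 0.00035104$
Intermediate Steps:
$T{\left(d \right)} = 6 + d$
$w = 2849$ ($w = 407 \left(6 + 1\right) = 407 \cdot 7 = 2849$)
$\frac{1}{\frac{864}{-3048} + w} = \frac{1}{\frac{864}{-3048} + 2849} = \frac{1}{864 \left(- \frac{1}{3048}\right) + 2849} = \frac{1}{- \frac{36}{127} + 2849} = \frac{1}{\frac{361787}{127}} = \frac{127}{361787}$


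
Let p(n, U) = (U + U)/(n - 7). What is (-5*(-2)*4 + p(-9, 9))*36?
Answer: 2799/2 ≈ 1399.5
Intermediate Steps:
p(n, U) = 2*U/(-7 + n) (p(n, U) = (2*U)/(-7 + n) = 2*U/(-7 + n))
(-5*(-2)*4 + p(-9, 9))*36 = (-5*(-2)*4 + 2*9/(-7 - 9))*36 = (10*4 + 2*9/(-16))*36 = (40 + 2*9*(-1/16))*36 = (40 - 9/8)*36 = (311/8)*36 = 2799/2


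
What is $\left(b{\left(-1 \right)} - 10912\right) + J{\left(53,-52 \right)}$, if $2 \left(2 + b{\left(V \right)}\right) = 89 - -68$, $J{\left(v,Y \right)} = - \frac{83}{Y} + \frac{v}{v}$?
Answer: $- \frac{563311}{52} \approx -10833.0$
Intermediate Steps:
$J{\left(v,Y \right)} = 1 - \frac{83}{Y}$ ($J{\left(v,Y \right)} = - \frac{83}{Y} + 1 = 1 - \frac{83}{Y}$)
$b{\left(V \right)} = \frac{153}{2}$ ($b{\left(V \right)} = -2 + \frac{89 - -68}{2} = -2 + \frac{89 + 68}{2} = -2 + \frac{1}{2} \cdot 157 = -2 + \frac{157}{2} = \frac{153}{2}$)
$\left(b{\left(-1 \right)} - 10912\right) + J{\left(53,-52 \right)} = \left(\frac{153}{2} - 10912\right) + \frac{-83 - 52}{-52} = - \frac{21671}{2} - - \frac{135}{52} = - \frac{21671}{2} + \frac{135}{52} = - \frac{563311}{52}$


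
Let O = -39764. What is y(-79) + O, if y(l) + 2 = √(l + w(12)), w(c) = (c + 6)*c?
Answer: -39766 + √137 ≈ -39754.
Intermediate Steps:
w(c) = c*(6 + c) (w(c) = (6 + c)*c = c*(6 + c))
y(l) = -2 + √(216 + l) (y(l) = -2 + √(l + 12*(6 + 12)) = -2 + √(l + 12*18) = -2 + √(l + 216) = -2 + √(216 + l))
y(-79) + O = (-2 + √(216 - 79)) - 39764 = (-2 + √137) - 39764 = -39766 + √137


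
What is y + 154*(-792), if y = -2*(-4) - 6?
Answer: -121966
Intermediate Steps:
y = 2 (y = 8 - 6 = 2)
y + 154*(-792) = 2 + 154*(-792) = 2 - 121968 = -121966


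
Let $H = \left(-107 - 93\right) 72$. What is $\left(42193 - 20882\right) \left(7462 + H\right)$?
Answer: $-147855718$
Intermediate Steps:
$H = -14400$ ($H = \left(-200\right) 72 = -14400$)
$\left(42193 - 20882\right) \left(7462 + H\right) = \left(42193 - 20882\right) \left(7462 - 14400\right) = 21311 \left(-6938\right) = -147855718$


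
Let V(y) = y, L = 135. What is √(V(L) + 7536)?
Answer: √7671 ≈ 87.584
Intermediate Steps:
√(V(L) + 7536) = √(135 + 7536) = √7671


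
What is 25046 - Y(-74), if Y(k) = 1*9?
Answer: 25037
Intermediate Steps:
Y(k) = 9
25046 - Y(-74) = 25046 - 1*9 = 25046 - 9 = 25037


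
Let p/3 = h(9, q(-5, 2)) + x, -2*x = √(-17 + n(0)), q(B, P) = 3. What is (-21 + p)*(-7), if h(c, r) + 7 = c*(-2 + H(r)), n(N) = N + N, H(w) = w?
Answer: 105 + 21*I*√17/2 ≈ 105.0 + 43.293*I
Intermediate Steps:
n(N) = 2*N
x = -I*√17/2 (x = -√(-17 + 2*0)/2 = -√(-17 + 0)/2 = -I*√17/2 ≈ -2.0616*I)
h(c, r) = -7 + c*(-2 + r)
p = 6 - 3*I*√17/2 (p = 3*((-7 - 2*9 + 9*3) - I*√17/2) = 3*((-7 - 18 + 27) - I*√17/2) = 3*(2 - I*√17/2) = 6 - 3*I*√17/2 ≈ 6.0 - 6.1847*I)
(-21 + p)*(-7) = (-21 + (6 - 3*I*√17/2))*(-7) = (-15 - 3*I*√17/2)*(-7) = 105 + 21*I*√17/2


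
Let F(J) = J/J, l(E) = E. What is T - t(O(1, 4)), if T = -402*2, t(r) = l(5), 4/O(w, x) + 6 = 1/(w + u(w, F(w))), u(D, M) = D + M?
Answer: -809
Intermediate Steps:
F(J) = 1
O(w, x) = 4/(-6 + 1/(1 + 2*w)) (O(w, x) = 4/(-6 + 1/(w + (w + 1))) = 4/(-6 + 1/(w + (1 + w))) = 4/(-6 + 1/(1 + 2*w)))
t(r) = 5
T = -804
T - t(O(1, 4)) = -804 - 1*5 = -804 - 5 = -809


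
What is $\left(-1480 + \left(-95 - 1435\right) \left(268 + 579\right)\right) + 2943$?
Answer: $-1294447$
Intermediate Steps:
$\left(-1480 + \left(-95 - 1435\right) \left(268 + 579\right)\right) + 2943 = \left(-1480 - 1295910\right) + 2943 = -1297390 + 2943 = -1294447$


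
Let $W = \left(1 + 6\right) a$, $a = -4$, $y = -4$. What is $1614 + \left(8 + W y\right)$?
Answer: $1734$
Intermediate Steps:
$W = -28$ ($W = \left(1 + 6\right) \left(-4\right) = 7 \left(-4\right) = -28$)
$1614 + \left(8 + W y\right) = 1614 + \left(8 - -112\right) = 1614 + \left(8 + 112\right) = 1614 + 120 = 1734$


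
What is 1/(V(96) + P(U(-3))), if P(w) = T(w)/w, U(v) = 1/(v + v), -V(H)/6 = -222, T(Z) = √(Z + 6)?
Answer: 222/295669 + √210/1774014 ≈ 0.00075901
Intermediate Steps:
T(Z) = √(6 + Z)
V(H) = 1332 (V(H) = -6*(-222) = 1332)
U(v) = 1/(2*v)
P(w) = √(6 + w)/w
1/(V(96) + P(U(-3))) = 1/(1332 + √(6 + (½)/(-3))/(((½)/(-3)))) = 1/(1332 + √(6 + (½)*(-⅓))/(((½)*(-⅓)))) = 1/(1332 + √(6 - ⅙)/(-⅙)) = 1/(1332 - √210)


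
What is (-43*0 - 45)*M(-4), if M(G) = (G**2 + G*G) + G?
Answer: -1260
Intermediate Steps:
M(G) = G + 2*G**2 (M(G) = (G**2 + G**2) + G = 2*G**2 + G = G + 2*G**2)
(-43*0 - 45)*M(-4) = (-43*0 - 45)*(-4*(1 + 2*(-4))) = (0 - 45)*(-4*(1 - 8)) = -(-180)*(-7) = -45*28 = -1260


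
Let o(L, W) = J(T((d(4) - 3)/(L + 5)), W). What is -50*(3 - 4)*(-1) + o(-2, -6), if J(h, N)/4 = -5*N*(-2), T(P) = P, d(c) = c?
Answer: -290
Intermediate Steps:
J(h, N) = 40*N (J(h, N) = 4*(-5*N*(-2)) = 4*(10*N) = 40*N)
o(L, W) = 40*W
-50*(3 - 4)*(-1) + o(-2, -6) = -50*(3 - 4)*(-1) + 40*(-6) = -(-50)*(-1) - 240 = -50*1 - 240 = -50 - 240 = -290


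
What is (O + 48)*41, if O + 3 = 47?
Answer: 3772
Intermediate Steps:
O = 44 (O = -3 + 47 = 44)
(O + 48)*41 = (44 + 48)*41 = 92*41 = 3772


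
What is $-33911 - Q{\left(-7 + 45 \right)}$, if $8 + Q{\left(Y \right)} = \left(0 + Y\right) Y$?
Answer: $-35347$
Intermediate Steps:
$Q{\left(Y \right)} = -8 + Y^{2}$ ($Q{\left(Y \right)} = -8 + \left(0 + Y\right) Y = -8 + Y Y = -8 + Y^{2}$)
$-33911 - Q{\left(-7 + 45 \right)} = -33911 - \left(-8 + \left(-7 + 45\right)^{2}\right) = -33911 - \left(-8 + 38^{2}\right) = -33911 - \left(-8 + 1444\right) = -33911 - 1436 = -35347$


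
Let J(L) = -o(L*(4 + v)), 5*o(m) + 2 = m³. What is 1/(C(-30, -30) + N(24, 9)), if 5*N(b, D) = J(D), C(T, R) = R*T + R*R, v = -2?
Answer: 5/7834 ≈ 0.00063824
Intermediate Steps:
C(T, R) = R² + R*T (C(T, R) = R*T + R² = R² + R*T)
o(m) = -⅖ + m³/5
J(L) = ⅖ - 8*L³/5 (J(L) = -(-⅖ + (L*(4 - 2))³/5) = -(-⅖ + (L*2)³/5) = -(-⅖ + (2*L)³/5) = -(-⅖ + (8*L³)/5) = -(-⅖ + 8*L³/5) = ⅖ - 8*L³/5)
N(b, D) = 2/25 - 8*D³/25 (N(b, D) = (⅖ - 8*D³/5)/5 = 2/25 - 8*D³/25)
1/(C(-30, -30) + N(24, 9)) = 1/(-30*(-30 - 30) + (2/25 - 8/25*9³)) = 1/(-30*(-60) + (2/25 - 8/25*729)) = 1/(1800 + (2/25 - 5832/25)) = 1/(1800 - 1166/5) = 1/(7834/5) = 5/7834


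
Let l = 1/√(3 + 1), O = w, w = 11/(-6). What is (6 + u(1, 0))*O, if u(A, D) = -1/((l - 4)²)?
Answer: -1595/147 ≈ -10.850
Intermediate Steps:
w = -11/6 (w = 11*(-⅙) = -11/6 ≈ -1.8333)
O = -11/6 ≈ -1.8333
l = ½ (l = 1/√4 = 1/2 = 1*(½) = ½ ≈ 0.50000)
u(A, D) = -4/49 (u(A, D) = -1/((½ - 4)²) = -1/((-7/2)²) = -1/49/4 = -1*4/49 = -4/49)
(6 + u(1, 0))*O = (6 - 4/49)*(-11/6) = (290/49)*(-11/6) = -1595/147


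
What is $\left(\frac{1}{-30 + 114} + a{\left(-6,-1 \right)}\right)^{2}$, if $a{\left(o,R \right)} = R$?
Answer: $\frac{6889}{7056} \approx 0.97633$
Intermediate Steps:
$\left(\frac{1}{-30 + 114} + a{\left(-6,-1 \right)}\right)^{2} = \left(\frac{1}{-30 + 114} - 1\right)^{2} = \left(\frac{1}{84} - 1\right)^{2} = \left(- \frac{83}{84}\right)^{2} = \frac{6889}{7056}$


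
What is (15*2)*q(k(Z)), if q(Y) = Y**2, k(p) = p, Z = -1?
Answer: 30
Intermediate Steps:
(15*2)*q(k(Z)) = (15*2)*(-1)**2 = 30*1 = 30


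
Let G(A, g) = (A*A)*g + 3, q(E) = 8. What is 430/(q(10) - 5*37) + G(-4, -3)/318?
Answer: -48235/18762 ≈ -2.5709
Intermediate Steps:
G(A, g) = 3 + g*A**2 (G(A, g) = A**2*g + 3 = g*A**2 + 3 = 3 + g*A**2)
430/(q(10) - 5*37) + G(-4, -3)/318 = 430/(8 - 5*37) + (3 - 3*(-4)**2)/318 = 430/(8 - 1*185) + (3 - 3*16)*(1/318) = 430/(8 - 185) + (3 - 48)*(1/318) = 430/(-177) - 45*1/318 = 430*(-1/177) - 15/106 = -430/177 - 15/106 = -48235/18762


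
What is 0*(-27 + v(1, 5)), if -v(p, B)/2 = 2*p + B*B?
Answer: 0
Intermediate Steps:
v(p, B) = -4*p - 2*B² (v(p, B) = -2*(2*p + B*B) = -2*(2*p + B²) = -2*(B² + 2*p) = -4*p - 2*B²)
0*(-27 + v(1, 5)) = 0*(-27 + (-4*1 - 2*5²)) = 0*(-27 + (-4 - 2*25)) = 0*(-27 + (-4 - 50)) = 0*(-27 - 54) = 0*(-81) = 0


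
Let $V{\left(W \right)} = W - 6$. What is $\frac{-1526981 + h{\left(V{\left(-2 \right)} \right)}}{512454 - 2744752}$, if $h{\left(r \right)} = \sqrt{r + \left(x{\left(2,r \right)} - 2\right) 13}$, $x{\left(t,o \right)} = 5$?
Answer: $\frac{1526981}{2232298} - \frac{\sqrt{31}}{2232298} \approx 0.68404$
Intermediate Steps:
$V{\left(W \right)} = -6 + W$
$h{\left(r \right)} = \sqrt{39 + r}$ ($h{\left(r \right)} = \sqrt{r + \left(5 - 2\right) 13} = \sqrt{r + 3 \cdot 13} = \sqrt{r + 39} = \sqrt{39 + r}$)
$\frac{-1526981 + h{\left(V{\left(-2 \right)} \right)}}{512454 - 2744752} = \frac{-1526981 + \sqrt{39 - 8}}{512454 - 2744752} = \frac{-1526981 + \sqrt{39 - 8}}{-2232298} = \left(-1526981 + \sqrt{31}\right) \left(- \frac{1}{2232298}\right) = \frac{1526981}{2232298} - \frac{\sqrt{31}}{2232298}$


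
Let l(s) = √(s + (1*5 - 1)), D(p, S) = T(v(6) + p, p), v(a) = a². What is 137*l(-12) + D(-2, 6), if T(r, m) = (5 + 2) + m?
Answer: 5 + 274*I*√2 ≈ 5.0 + 387.49*I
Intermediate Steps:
T(r, m) = 7 + m
D(p, S) = 7 + p
l(s) = √(4 + s) (l(s) = √(s + (5 - 1)) = √(s + 4) = √(4 + s))
137*l(-12) + D(-2, 6) = 137*√(4 - 12) + (7 - 2) = 137*√(-8) + 5 = 137*(2*I*√2) + 5 = 274*I*√2 + 5 = 5 + 274*I*√2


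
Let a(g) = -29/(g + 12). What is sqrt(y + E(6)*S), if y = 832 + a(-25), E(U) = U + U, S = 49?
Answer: sqrt(240357)/13 ≈ 37.712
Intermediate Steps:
a(g) = -29/(12 + g)
E(U) = 2*U
y = 10845/13 (y = 832 - 29/(12 - 25) = 832 - 29/(-13) = 832 - 29*(-1/13) = 832 + 29/13 = 10845/13 ≈ 834.23)
sqrt(y + E(6)*S) = sqrt(10845/13 + (2*6)*49) = sqrt(10845/13 + 12*49) = sqrt(10845/13 + 588) = sqrt(18489/13) = sqrt(240357)/13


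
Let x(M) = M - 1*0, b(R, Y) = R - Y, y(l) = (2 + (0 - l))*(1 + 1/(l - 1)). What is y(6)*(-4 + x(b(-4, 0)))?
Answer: 192/5 ≈ 38.400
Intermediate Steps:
y(l) = (1 + 1/(-1 + l))*(2 - l) (y(l) = (2 - l)*(1 + 1/(-1 + l)) = (1 + 1/(-1 + l))*(2 - l))
x(M) = M (x(M) = M + 0 = M)
y(6)*(-4 + x(b(-4, 0))) = (6*(2 - 1*6)/(-1 + 6))*(-4 + (-4 - 1*0)) = (6*(2 - 6)/5)*(-4 + (-4 + 0)) = (6*(1/5)*(-4))*(-4 - 4) = -24/5*(-8) = 192/5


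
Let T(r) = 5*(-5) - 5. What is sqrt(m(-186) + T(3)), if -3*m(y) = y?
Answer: 4*sqrt(2) ≈ 5.6569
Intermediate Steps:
m(y) = -y/3
T(r) = -30 (T(r) = -25 - 5 = -30)
sqrt(m(-186) + T(3)) = sqrt(-1/3*(-186) - 30) = sqrt(62 - 30) = sqrt(32) = 4*sqrt(2)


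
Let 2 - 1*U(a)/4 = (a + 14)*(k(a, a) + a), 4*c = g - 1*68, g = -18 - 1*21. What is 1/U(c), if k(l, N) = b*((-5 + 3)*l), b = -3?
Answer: -4/38167 ≈ -0.00010480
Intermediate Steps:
g = -39 (g = -18 - 21 = -39)
k(l, N) = 6*l (k(l, N) = -3*(-5 + 3)*l = -(-6)*l = 6*l)
c = -107/4 (c = (-39 - 1*68)/4 = (-39 - 68)/4 = (¼)*(-107) = -107/4 ≈ -26.750)
U(a) = 8 - 28*a*(14 + a) (U(a) = 8 - 4*(a + 14)*(6*a + a) = 8 - 4*(14 + a)*7*a = 8 - 28*a*(14 + a))
1/U(c) = 1/(8 - 392*(-107/4) - 28*(-107/4)²) = 1/(8 + 10486 - 28*11449/16) = 1/(8 + 10486 - 80143/4) = 1/(-38167/4) = -4/38167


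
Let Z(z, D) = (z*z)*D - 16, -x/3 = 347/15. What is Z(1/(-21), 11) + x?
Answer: -188252/2205 ≈ -85.375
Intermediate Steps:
x = -347/5 (x = -1041/15 = -3*347/15 = -347/5 ≈ -69.400)
Z(z, D) = -16 + D*z**2 (Z(z, D) = z**2*D - 16 = D*z**2 - 16 = -16 + D*z**2)
Z(1/(-21), 11) + x = (-16 + 11*(1/(-21))**2) - 347/5 = (-16 + 11*(-1/21)**2) - 347/5 = (-16 + 11*(1/441)) - 347/5 = (-16 + 11/441) - 347/5 = -7045/441 - 347/5 = -188252/2205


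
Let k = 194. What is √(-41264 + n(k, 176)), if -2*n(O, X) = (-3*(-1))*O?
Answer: I*√41555 ≈ 203.85*I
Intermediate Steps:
n(O, X) = -3*O/2 (n(O, X) = -(-3*(-1))*O/2 = -3*O/2)
√(-41264 + n(k, 176)) = √(-41264 - 3/2*194) = √(-41264 - 291) = √(-41555) = I*√41555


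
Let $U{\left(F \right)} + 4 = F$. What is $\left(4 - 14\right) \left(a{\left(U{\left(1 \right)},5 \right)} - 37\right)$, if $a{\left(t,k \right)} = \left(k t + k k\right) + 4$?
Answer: $230$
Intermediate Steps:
$U{\left(F \right)} = -4 + F$
$a{\left(t,k \right)} = 4 + k^{2} + k t$ ($a{\left(t,k \right)} = \left(k t + k^{2}\right) + 4 = \left(k^{2} + k t\right) + 4 = 4 + k^{2} + k t$)
$\left(4 - 14\right) \left(a{\left(U{\left(1 \right)},5 \right)} - 37\right) = \left(4 - 14\right) \left(\left(4 + 5^{2} + 5 \left(-4 + 1\right)\right) - 37\right) = \left(4 - 14\right) \left(\left(4 + 25 + 5 \left(-3\right)\right) - 37\right) = - 10 \left(\left(4 + 25 - 15\right) - 37\right) = - 10 \left(14 - 37\right) = \left(-10\right) \left(-23\right) = 230$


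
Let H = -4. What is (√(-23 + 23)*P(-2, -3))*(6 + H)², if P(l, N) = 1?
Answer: 0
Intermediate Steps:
(√(-23 + 23)*P(-2, -3))*(6 + H)² = (√(-23 + 23)*1)*(6 - 4)² = (√0*1)*2² = (0*1)*4 = 0*4 = 0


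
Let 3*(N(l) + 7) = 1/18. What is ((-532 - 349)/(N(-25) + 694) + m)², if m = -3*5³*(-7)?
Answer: 9474550165964601/1376335801 ≈ 6.8839e+6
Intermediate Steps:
m = 2625 (m = -3*125*(-7) = -375*(-7) = 2625)
N(l) = -377/54 (N(l) = -7 + (⅓)/18 = -7 + (⅓)*(1/18) = -7 + 1/54 = -377/54)
((-532 - 349)/(N(-25) + 694) + m)² = ((-532 - 349)/(-377/54 + 694) + 2625)² = (-881/37099/54 + 2625)² = (-881*54/37099 + 2625)² = (-47574/37099 + 2625)² = (97337301/37099)² = 9474550165964601/1376335801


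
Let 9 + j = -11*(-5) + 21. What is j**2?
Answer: 4489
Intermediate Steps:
j = 67 (j = -9 + (-11*(-5) + 21) = -9 + (55 + 21) = -9 + 76 = 67)
j**2 = 67**2 = 4489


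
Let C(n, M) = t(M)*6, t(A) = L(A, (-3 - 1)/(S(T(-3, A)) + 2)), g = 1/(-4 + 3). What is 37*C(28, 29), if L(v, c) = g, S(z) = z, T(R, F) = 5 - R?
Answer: -222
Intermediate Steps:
g = -1 (g = 1/(-1) = -1)
L(v, c) = -1
t(A) = -1
C(n, M) = -6 (C(n, M) = -1*6 = -6)
37*C(28, 29) = 37*(-6) = -222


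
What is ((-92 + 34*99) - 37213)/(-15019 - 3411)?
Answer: 33939/18430 ≈ 1.8415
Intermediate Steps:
((-92 + 34*99) - 37213)/(-15019 - 3411) = ((-92 + 3366) - 37213)/(-18430) = (3274 - 37213)*(-1/18430) = -33939*(-1/18430) = 33939/18430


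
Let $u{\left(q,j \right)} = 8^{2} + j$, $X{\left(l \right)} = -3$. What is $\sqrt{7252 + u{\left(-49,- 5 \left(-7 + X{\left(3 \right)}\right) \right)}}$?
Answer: $\sqrt{7366} \approx 85.825$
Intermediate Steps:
$u{\left(q,j \right)} = 64 + j$
$\sqrt{7252 + u{\left(-49,- 5 \left(-7 + X{\left(3 \right)}\right) \right)}} = \sqrt{7252 + \left(64 - 5 \left(-7 - 3\right)\right)} = \sqrt{7252 + \left(64 - -50\right)} = \sqrt{7252 + \left(64 + 50\right)} = \sqrt{7252 + 114} = \sqrt{7366}$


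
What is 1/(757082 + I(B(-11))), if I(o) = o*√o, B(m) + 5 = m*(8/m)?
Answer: 757082/573173154697 - 3*√3/573173154697 ≈ 1.3209e-6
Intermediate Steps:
B(m) = 3 (B(m) = -5 + m*(8/m) = -5 + 8 = 3)
I(o) = o^(3/2)
1/(757082 + I(B(-11))) = 1/(757082 + 3^(3/2)) = 1/(757082 + 3*√3)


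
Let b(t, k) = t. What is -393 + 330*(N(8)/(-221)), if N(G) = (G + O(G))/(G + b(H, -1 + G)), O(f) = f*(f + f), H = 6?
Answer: -37083/91 ≈ -407.51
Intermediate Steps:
O(f) = 2*f² (O(f) = f*(2*f) = 2*f²)
N(G) = (G + 2*G²)/(6 + G) (N(G) = (G + 2*G²)/(G + 6) = (G + 2*G²)/(6 + G))
-393 + 330*(N(8)/(-221)) = -393 + 330*((8*(1 + 2*8)/(6 + 8))/(-221)) = -393 + 330*((8*(1 + 16)/14)*(-1/221)) = -393 + 330*((8*(1/14)*17)*(-1/221)) = -393 + 330*((68/7)*(-1/221)) = -393 + 330*(-4/91) = -393 - 1320/91 = -37083/91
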